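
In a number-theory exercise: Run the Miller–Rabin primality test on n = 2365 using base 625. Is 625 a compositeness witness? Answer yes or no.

yes

n − 1 = 2364 = 2^2 · 591, so s = 2 and d = 591.
Repeated squaring mod 2365: 625^1 ≡ 625, 625^2 ≡ 400, 625^4 ≡ 1545, 625^8 ≡ 740, 625^16 ≡ 1285, 625^32 ≡ 455, 625^64 ≡ 1270, 625^128 ≡ 2335, 625^256 ≡ 900, 625^512 ≡ 1170.
591 = 512 + 64 + 8 + 4 + 2 + 1, so 625^591 ≡ 1170·1270·740·1545·400·625 ≡ 1890 (mod 2365).
x_0 = 625^591 mod 2365 = 1890.
x_0 is neither 1 nor 2364, so continue squaring.
x_1 = 1890^2 mod 2365 = 950.
Reached i = s−1 = 1 without hitting −1: 625 is a Miller–Rabin witness and 2365 is composite.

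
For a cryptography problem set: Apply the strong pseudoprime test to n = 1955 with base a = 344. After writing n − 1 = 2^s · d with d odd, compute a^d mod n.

n − 1 = 1954 = 2^1 · 977, so s = 1 and d = 977.
Repeated squaring mod 1955: 344^1 ≡ 344, 344^2 ≡ 1036, 344^4 ≡ 1, 344^8 ≡ 1, 344^16 ≡ 1, 344^32 ≡ 1, 344^64 ≡ 1, 344^128 ≡ 1, 344^256 ≡ 1, 344^512 ≡ 1.
977 = 512 + 256 + 128 + 64 + 16 + 1, so 344^977 ≡ 1·1·1·1·1·344 ≡ 344 (mod 1955).

344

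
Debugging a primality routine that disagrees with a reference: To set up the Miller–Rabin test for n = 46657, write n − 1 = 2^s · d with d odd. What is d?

Halving: 46656 → 23328 → 11664 → 5832 → 2916 → 1458 → 729; 729 is odd.
So 46656 = 2^6 · 729.

729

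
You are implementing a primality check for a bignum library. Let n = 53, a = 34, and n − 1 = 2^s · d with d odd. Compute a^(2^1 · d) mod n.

n − 1 = 52 = 2^2 · 13, so s = 2 and d = 13.
Repeated squaring mod 53: 34^1 ≡ 34, 34^2 ≡ 43, 34^4 ≡ 47, 34^8 ≡ 36.
13 = 8 + 4 + 1, so 34^13 ≡ 36·47·34 ≡ 23 (mod 53).
x_0 = 23.
x_1 = 23^2 mod 53 = 52.

52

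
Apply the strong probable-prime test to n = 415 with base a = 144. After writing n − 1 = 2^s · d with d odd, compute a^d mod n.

69

n − 1 = 414 = 2^1 · 207, so s = 1 and d = 207.
144^207 mod 415 = 69.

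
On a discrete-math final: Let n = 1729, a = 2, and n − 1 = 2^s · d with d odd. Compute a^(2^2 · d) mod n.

n − 1 = 1728 = 2^6 · 27, so s = 6 and d = 27.
x_0 = 2^27 mod 1729 = 645.
x_1 = 645^2 mod 1729 = 1065.
x_2 = 1065^2 mod 1729 = 1.

1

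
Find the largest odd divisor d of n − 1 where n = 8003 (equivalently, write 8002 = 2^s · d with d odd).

Halving: 8002 → 4001; 4001 is odd.
So 8002 = 2^1 · 4001.

4001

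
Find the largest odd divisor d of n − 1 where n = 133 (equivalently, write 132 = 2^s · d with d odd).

33

Halving: 132 → 66 → 33; 33 is odd.
So 132 = 2^2 · 33.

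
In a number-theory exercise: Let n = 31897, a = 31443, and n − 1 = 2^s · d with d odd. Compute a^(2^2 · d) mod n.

5709

n − 1 = 31896 = 2^3 · 3987, so s = 3 and d = 3987.
Repeated squaring mod 31897: 31443^1 ≡ 31443, 31443^2 ≡ 14734, 31443^4 ≡ 31671, 31443^8 ≡ 19179, 31443^16 ≡ 29734, 31443^32 ≡ 21607, 31443^64 ≡ 17957, 31443^128 ≡ 7076, 31443^256 ≡ 23383, 31443^512 ≡ 18212, 31443^1024 ≡ 11938, 31443^2048 ≡ 48.
3987 = 2048 + 1024 + 512 + 256 + 128 + 16 + 2 + 1, so 31443^3987 ≡ 48·11938·18212·23383·7076·29734·14734·31443 ≡ 25667 (mod 31897).
x_0 = 25667.
x_1 = 25667^2 mod 31897 = 26148.
x_2 = 26148^2 mod 31897 = 5709.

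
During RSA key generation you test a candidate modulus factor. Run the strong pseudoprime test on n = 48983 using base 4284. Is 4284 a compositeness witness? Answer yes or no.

yes

n − 1 = 48982 = 2^1 · 24491, so s = 1 and d = 24491.
x_0 = 4284^24491 mod 48983 = 22313.
x_0 ∉ {1, 48982} and s = 1, so 4284 is a Miller–Rabin witness and 48983 is composite.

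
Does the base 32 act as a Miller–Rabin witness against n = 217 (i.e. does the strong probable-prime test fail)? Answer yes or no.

no

n − 1 = 216 = 2^3 · 27, so s = 3 and d = 27.
x_0 = 32^27 mod 217 = 1.
x_0 = 1, so 32 is not a witness.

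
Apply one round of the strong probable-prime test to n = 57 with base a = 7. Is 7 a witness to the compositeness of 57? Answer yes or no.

yes

n − 1 = 56 = 2^3 · 7, so s = 3 and d = 7.
x_0 = 7^7 mod 57 = 7.
x_0 is neither 1 nor 56, so continue squaring.
x_1 = 7^2 mod 57 = 49.
x_2 = 49^2 mod 57 = 7.
Reached i = s−1 = 2 without hitting −1: 7 is a Miller–Rabin witness and 57 is composite.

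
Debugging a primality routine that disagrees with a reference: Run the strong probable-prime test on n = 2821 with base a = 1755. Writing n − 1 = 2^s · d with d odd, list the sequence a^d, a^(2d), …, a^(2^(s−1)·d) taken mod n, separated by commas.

n − 1 = 2820 = 2^2 · 705, so s = 2 and d = 705.
x_0 = 1755^705 mod 2821 = 559.
x_1 = 559^2 mod 2821 = 2171.

559, 2171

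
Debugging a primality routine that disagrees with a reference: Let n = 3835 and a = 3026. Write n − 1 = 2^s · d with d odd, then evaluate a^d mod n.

311

n − 1 = 3834 = 2^1 · 1917, so s = 1 and d = 1917.
3026^1917 mod 3835 = 311.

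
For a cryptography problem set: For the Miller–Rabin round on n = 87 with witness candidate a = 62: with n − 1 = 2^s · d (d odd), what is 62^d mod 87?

n − 1 = 86 = 2^1 · 43, so s = 1 and d = 43.
62^43 mod 87 = 62.

62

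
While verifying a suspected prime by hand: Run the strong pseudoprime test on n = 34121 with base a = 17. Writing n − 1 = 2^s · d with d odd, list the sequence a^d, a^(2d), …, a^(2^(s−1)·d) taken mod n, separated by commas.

3680, 30484, 22942

n − 1 = 34120 = 2^3 · 4265, so s = 3 and d = 4265.
x_0 = 17^4265 mod 34121 = 3680.
x_1 = 3680^2 mod 34121 = 30484.
x_2 = 30484^2 mod 34121 = 22942.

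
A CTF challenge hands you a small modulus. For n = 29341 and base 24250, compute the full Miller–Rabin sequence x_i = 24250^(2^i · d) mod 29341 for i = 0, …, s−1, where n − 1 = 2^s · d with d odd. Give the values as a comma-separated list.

n − 1 = 29340 = 2^2 · 7335, so s = 2 and d = 7335.
x_0 = 24250^7335 mod 29341 = 26424.
x_1 = 26424^2 mod 29341 = 29340.

26424, 29340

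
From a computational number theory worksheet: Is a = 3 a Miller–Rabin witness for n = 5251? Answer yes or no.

yes

n − 1 = 5250 = 2^1 · 2625, so s = 1 and d = 2625.
x_0 = 3^2625 mod 5251 = 402.
x_0 ∉ {1, 5250} and s = 1, so 3 is a Miller–Rabin witness and 5251 is composite.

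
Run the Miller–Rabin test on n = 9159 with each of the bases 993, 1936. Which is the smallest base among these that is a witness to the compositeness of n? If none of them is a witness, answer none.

n − 1 = 9158 = 2^1 · 4579, so s = 1 and d = 4579.
Base 993: x_0 = 993^4579 mod 9159 = 993. x_0 ∉ {1, 9158} and s = 1, so 993 is a Miller–Rabin witness and 9159 is composite.
Base 1936: x_0 = 1936^4579 mod 9159 = 4000. x_0 ∉ {1, 9158} and s = 1, so 1936 is a Miller–Rabin witness and 9159 is composite.
The smallest witness among the given bases is 993.

993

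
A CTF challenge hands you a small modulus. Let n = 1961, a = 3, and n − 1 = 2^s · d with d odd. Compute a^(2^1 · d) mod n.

229

n − 1 = 1960 = 2^3 · 245, so s = 3 and d = 245.
x_0 = 3^245 mod 1961 = 509.
x_1 = 509^2 mod 1961 = 229.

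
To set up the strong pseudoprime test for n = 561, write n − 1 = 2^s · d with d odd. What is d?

Halving: 560 → 280 → 140 → 70 → 35; 35 is odd.
So 560 = 2^4 · 35.

35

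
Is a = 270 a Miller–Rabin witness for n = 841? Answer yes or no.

no

n − 1 = 840 = 2^3 · 105, so s = 3 and d = 105.
x_0 = 270^105 mod 841 = 840.
x_0 = 840 ≡ −1, so 270 is not a witness.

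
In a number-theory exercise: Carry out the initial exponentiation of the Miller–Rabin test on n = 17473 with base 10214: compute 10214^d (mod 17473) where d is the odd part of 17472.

n − 1 = 17472 = 2^6 · 273, so s = 6 and d = 273.
10214^273 mod 17473 = 8028.

8028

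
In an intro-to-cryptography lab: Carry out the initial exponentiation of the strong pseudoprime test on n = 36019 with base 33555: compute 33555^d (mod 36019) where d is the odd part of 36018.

18768

n − 1 = 36018 = 2^1 · 18009, so s = 1 and d = 18009.
33555^18009 mod 36019 = 18768.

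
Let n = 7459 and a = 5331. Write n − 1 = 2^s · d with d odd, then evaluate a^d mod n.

n − 1 = 7458 = 2^1 · 3729, so s = 1 and d = 3729.
Repeated squaring mod 7459: 5331^1 ≡ 5331, 5331^2 ≡ 771, 5331^4 ≡ 5180, 5331^8 ≡ 2377, 5331^16 ≡ 3666, 5331^32 ≡ 5897, 5331^64 ≡ 751, 5331^128 ≡ 4576, 5331^256 ≡ 2363, 5331^512 ≡ 4437, 5331^1024 ≡ 2668, 5331^2048 ≡ 2338.
3729 = 2048 + 1024 + 512 + 128 + 16 + 1, so 5331^3729 ≡ 2338·2668·4437·4576·3666·5331 ≡ 7458 (mod 7459).

7458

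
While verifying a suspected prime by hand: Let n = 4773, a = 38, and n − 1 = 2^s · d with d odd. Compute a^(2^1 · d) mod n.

n − 1 = 4772 = 2^2 · 1193, so s = 2 and d = 1193.
x_0 = 38^1193 mod 4773 = 2036.
x_1 = 2036^2 mod 4773 = 2332.

2332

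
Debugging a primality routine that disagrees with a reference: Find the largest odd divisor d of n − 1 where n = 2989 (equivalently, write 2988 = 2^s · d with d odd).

747

Halving: 2988 → 1494 → 747; 747 is odd.
So 2988 = 2^2 · 747.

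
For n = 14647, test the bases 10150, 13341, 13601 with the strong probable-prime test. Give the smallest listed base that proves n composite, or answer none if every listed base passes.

13341

n − 1 = 14646 = 2^1 · 7323, so s = 1 and d = 7323.
Base 10150: x_0 = 10150^7323 mod 14647 = 14646. x_0 = 14646 ≡ −1, so 10150 is not a witness.
Base 13341: x_0 = 13341^7323 mod 14647 = 7321. x_0 ∉ {1, 14646} and s = 1, so 13341 is a Miller–Rabin witness and 14647 is composite.
Base 13601: x_0 = 13601^7323 mod 14647 = 915. x_0 ∉ {1, 14646} and s = 1, so 13601 is a Miller–Rabin witness and 14647 is composite.
The smallest witness among the given bases is 13341.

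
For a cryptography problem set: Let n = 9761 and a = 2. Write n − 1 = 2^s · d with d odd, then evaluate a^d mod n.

3553

n − 1 = 9760 = 2^5 · 305, so s = 5 and d = 305.
2^305 mod 9761 = 3553.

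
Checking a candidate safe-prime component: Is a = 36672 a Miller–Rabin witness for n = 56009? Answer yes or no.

n − 1 = 56008 = 2^3 · 7001, so s = 3 and d = 7001.
Repeated squaring mod 56009: 36672^1 ≡ 36672, 36672^2 ≡ 3485, 36672^4 ≡ 47281, 36672^8 ≡ 5744, 36672^16 ≡ 4235, 36672^32 ≡ 12345, 36672^64 ≡ 54545, 36672^128 ≡ 14954, 36672^256 ≡ 34188, 36672^512 ≡ 23532, 36672^1024 ≡ 50050, 36672^2048 ≡ 55984, 36672^4096 ≡ 625.
7001 = 4096 + 2048 + 512 + 256 + 64 + 16 + 8 + 1, so 36672^7001 ≡ 625·55984·23532·34188·54545·4235·5744·36672 ≡ 1602 (mod 56009).
x_0 = 36672^7001 mod 56009 = 1602.
x_0 is neither 1 nor 56008, so continue squaring.
x_1 = 1602^2 mod 56009 = 45999.
x_2 = 45999^2 mod 56009 = 56008.
x_2 ≡ −1, so 36672 is not a witness.

no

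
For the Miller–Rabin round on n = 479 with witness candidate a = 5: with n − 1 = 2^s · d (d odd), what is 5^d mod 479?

n − 1 = 478 = 2^1 · 239, so s = 1 and d = 239.
Repeated squaring mod 479: 5^1 ≡ 5, 5^2 ≡ 25, 5^4 ≡ 146, 5^8 ≡ 240, 5^16 ≡ 120, 5^32 ≡ 30, 5^64 ≡ 421, 5^128 ≡ 11.
239 = 128 + 64 + 32 + 8 + 4 + 2 + 1, so 5^239 ≡ 11·421·30·240·146·25·5 ≡ 1 (mod 479).

1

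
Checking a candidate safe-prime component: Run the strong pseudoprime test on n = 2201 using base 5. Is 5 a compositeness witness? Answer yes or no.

n − 1 = 2200 = 2^3 · 275, so s = 3 and d = 275.
x_0 = 5^275 mod 2201 = 924.
x_0 is neither 1 nor 2200, so continue squaring.
x_1 = 924^2 mod 2201 = 1989.
x_2 = 1989^2 mod 2201 = 924.
Reached i = s−1 = 2 without hitting −1: 5 is a Miller–Rabin witness and 2201 is composite.

yes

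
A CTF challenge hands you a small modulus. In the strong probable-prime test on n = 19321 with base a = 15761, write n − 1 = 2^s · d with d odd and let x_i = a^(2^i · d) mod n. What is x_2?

n − 1 = 19320 = 2^3 · 2415, so s = 3 and d = 2415.
x_0 = 15761^2415 mod 19321 = 6812.
x_1 = 6812^2 mod 19321 = 13623.
x_2 = 13623^2 mod 19321 = 7924.

7924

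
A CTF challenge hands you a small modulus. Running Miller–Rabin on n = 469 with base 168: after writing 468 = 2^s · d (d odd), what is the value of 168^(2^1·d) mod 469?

n − 1 = 468 = 2^2 · 117, so s = 2 and d = 117.
x_0 = 168^117 mod 469 = 273.
x_1 = 273^2 mod 469 = 427.

427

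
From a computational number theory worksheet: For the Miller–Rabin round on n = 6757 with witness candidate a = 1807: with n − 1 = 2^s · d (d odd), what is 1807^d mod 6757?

1572

n − 1 = 6756 = 2^2 · 1689, so s = 2 and d = 1689.
Repeated squaring mod 6757: 1807^1 ≡ 1807, 1807^2 ≡ 1618, 1807^4 ≡ 2965, 1807^8 ≡ 368, 1807^16 ≡ 284, 1807^32 ≡ 6329, 1807^64 ≡ 745, 1807^128 ≡ 951, 1807^256 ≡ 5720, 1807^512 ≡ 1006, 1807^1024 ≡ 5243.
1689 = 1024 + 512 + 128 + 16 + 8 + 1, so 1807^1689 ≡ 5243·1006·951·284·368·1807 ≡ 1572 (mod 6757).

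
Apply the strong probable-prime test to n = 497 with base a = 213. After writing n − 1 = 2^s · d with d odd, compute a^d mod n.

213

n − 1 = 496 = 2^4 · 31, so s = 4 and d = 31.
Repeated squaring mod 497: 213^1 ≡ 213, 213^2 ≡ 142, 213^4 ≡ 284, 213^8 ≡ 142, 213^16 ≡ 284.
31 = 16 + 8 + 4 + 2 + 1, so 213^31 ≡ 284·142·284·142·213 ≡ 213 (mod 497).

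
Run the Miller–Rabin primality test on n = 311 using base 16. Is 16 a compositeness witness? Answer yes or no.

n − 1 = 310 = 2^1 · 155, so s = 1 and d = 155.
x_0 = 16^155 mod 311 = 1.
x_0 = 1, so 16 is not a witness.

no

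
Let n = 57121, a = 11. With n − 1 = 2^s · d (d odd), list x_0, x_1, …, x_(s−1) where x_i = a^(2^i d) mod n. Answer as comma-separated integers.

n − 1 = 57120 = 2^5 · 1785, so s = 5 and d = 1785.
x_0 = 11^1785 mod 57121 = 46367.
x_1 = 46367^2 mod 57121 = 35612.
x_2 = 35612^2 mod 57121 = 14102.
x_3 = 14102^2 mod 57121 = 28203.
x_4 = 28203^2 mod 57121 = 56405.

46367, 35612, 14102, 28203, 56405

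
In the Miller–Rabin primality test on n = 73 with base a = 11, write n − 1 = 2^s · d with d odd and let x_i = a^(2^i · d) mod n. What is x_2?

n − 1 = 72 = 2^3 · 9, so s = 3 and d = 9.
x_0 = 11^9 mod 73 = 22.
x_1 = 22^2 mod 73 = 46.
x_2 = 46^2 mod 73 = 72.

72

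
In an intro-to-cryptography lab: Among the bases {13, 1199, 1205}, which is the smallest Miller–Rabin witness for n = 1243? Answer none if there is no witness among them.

n − 1 = 1242 = 2^1 · 621, so s = 1 and d = 621.
Base 13: x_0 = 13^621 mod 1243 = 992. x_0 ∉ {1, 1242} and s = 1, so 13 is a Miller–Rabin witness and 1243 is composite.
Base 1199: x_0 = 1199^621 mod 1243 = 44. x_0 ∉ {1, 1242} and s = 1, so 1199 is a Miller–Rabin witness and 1243 is composite.
Base 1205: x_0 = 1205^621 mod 1243 = 1150. x_0 ∉ {1, 1242} and s = 1, so 1205 is a Miller–Rabin witness and 1243 is composite.
The smallest witness among the given bases is 13.

13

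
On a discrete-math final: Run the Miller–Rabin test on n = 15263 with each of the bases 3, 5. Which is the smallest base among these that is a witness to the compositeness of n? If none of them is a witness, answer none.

none

n − 1 = 15262 = 2^1 · 7631, so s = 1 and d = 7631.
Base 3: x_0 = 3^7631 mod 15263 = 1. x_0 = 1, so 3 is not a witness.
Base 5: x_0 = 5^7631 mod 15263 = 15262. x_0 = 15262 ≡ −1, so 5 is not a witness.
No listed base is a witness for 15263.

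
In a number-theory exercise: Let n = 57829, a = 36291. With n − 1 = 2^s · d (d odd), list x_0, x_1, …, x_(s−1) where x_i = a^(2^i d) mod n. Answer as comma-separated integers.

43048, 57828

n − 1 = 57828 = 2^2 · 14457, so s = 2 and d = 14457.
x_0 = 36291^14457 mod 57829 = 43048.
x_1 = 43048^2 mod 57829 = 57828.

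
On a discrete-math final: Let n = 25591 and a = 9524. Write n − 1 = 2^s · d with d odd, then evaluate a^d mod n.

15502

n − 1 = 25590 = 2^1 · 12795, so s = 1 and d = 12795.
Repeated squaring mod 25591: 9524^1 ≡ 9524, 9524^2 ≡ 12072, 9524^4 ≡ 18030, 9524^8 ≡ 24018, 9524^16 ≡ 17593, 9524^32 ≡ 16095, 9524^64 ≡ 16923, 9524^128 ≡ 24639, 9524^256 ≡ 10619, 9524^512 ≡ 9215, 9524^1024 ≡ 5287, 9524^2048 ≡ 6997, 9524^4096 ≡ 2426, 9524^8192 ≡ 25137.
12795 = 8192 + 4096 + 256 + 128 + 64 + 32 + 16 + 8 + 2 + 1, so 9524^12795 ≡ 25137·2426·10619·24639·16923·16095·17593·24018·12072·9524 ≡ 15502 (mod 25591).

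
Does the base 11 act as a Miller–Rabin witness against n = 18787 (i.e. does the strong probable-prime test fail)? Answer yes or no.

no

n − 1 = 18786 = 2^1 · 9393, so s = 1 and d = 9393.
x_0 = 11^9393 mod 18787 = 1.
x_0 = 1, so 11 is not a witness.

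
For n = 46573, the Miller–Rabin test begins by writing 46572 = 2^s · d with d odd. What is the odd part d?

11643

Halving: 46572 → 23286 → 11643; 11643 is odd.
So 46572 = 2^2 · 11643.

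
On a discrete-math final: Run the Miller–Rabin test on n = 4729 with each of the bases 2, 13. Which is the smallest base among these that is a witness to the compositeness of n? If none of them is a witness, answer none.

n − 1 = 4728 = 2^3 · 591, so s = 3 and d = 591.
Base 2: x_0 = 2^591 mod 4729 = 1365. x_0 is neither 1 nor 4728, so continue squaring. x_1 = 1365^2 mod 4729 = 4728. x_1 ≡ −1, so 2 is not a witness.
Base 13: x_0 = 13^591 mod 4729 = 4728. x_0 = 4728 ≡ −1, so 13 is not a witness.
No listed base is a witness for 4729.

none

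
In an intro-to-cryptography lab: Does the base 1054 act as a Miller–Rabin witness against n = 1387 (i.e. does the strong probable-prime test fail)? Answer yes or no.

n − 1 = 1386 = 2^1 · 693, so s = 1 and d = 693.
x_0 = 1054^693 mod 1387 = 1.
x_0 = 1, so 1054 is not a witness.

no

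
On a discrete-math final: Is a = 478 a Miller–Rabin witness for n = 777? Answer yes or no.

n − 1 = 776 = 2^3 · 97, so s = 3 and d = 97.
x_0 = 478^97 mod 777 = 625.
x_0 is neither 1 nor 776, so continue squaring.
x_1 = 625^2 mod 777 = 571.
x_2 = 571^2 mod 777 = 478.
Reached i = s−1 = 2 without hitting −1: 478 is a Miller–Rabin witness and 777 is composite.

yes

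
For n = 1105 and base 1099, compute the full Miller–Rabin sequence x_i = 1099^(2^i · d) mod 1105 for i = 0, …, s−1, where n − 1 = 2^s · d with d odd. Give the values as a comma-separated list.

554, 831, 1041, 781

n − 1 = 1104 = 2^4 · 69, so s = 4 and d = 69.
x_0 = 1099^69 mod 1105 = 554.
x_1 = 554^2 mod 1105 = 831.
x_2 = 831^2 mod 1105 = 1041.
x_3 = 1041^2 mod 1105 = 781.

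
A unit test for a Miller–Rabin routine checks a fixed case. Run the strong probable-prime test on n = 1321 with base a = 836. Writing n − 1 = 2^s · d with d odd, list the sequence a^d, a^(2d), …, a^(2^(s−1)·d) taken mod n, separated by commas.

1086, 1064, 1320

n − 1 = 1320 = 2^3 · 165, so s = 3 and d = 165.
x_0 = 836^165 mod 1321 = 1086.
x_1 = 1086^2 mod 1321 = 1064.
x_2 = 1064^2 mod 1321 = 1320.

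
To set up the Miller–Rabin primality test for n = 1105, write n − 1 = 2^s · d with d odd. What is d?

69

Halving: 1104 → 552 → 276 → 138 → 69; 69 is odd.
So 1104 = 2^4 · 69.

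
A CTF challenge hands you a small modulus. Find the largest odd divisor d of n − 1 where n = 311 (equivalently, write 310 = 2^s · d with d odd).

155

Halving: 310 → 155; 155 is odd.
So 310 = 2^1 · 155.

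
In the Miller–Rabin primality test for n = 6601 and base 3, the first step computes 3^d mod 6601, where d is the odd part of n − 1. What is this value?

n − 1 = 6600 = 2^3 · 825, so s = 3 and d = 825.
3^825 mod 6601 = 3037.

3037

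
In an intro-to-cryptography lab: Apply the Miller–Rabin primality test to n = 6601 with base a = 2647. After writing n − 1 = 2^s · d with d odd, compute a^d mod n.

n − 1 = 6600 = 2^3 · 825, so s = 3 and d = 825.
Repeated squaring mod 6601: 2647^1 ≡ 2647, 2647^2 ≡ 2948, 2647^4 ≡ 3788, 2647^8 ≡ 4971, 2647^16 ≡ 3298, 2647^32 ≡ 4957, 2647^64 ≡ 2927, 2647^128 ≡ 5832, 2647^256 ≡ 3872, 2647^512 ≡ 1513.
825 = 512 + 256 + 32 + 16 + 8 + 1, so 2647^825 ≡ 1513·3872·4957·3298·4971·2647 ≡ 4509 (mod 6601).

4509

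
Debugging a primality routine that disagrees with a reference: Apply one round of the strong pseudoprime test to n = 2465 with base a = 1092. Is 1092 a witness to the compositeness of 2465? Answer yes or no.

n − 1 = 2464 = 2^5 · 77, so s = 5 and d = 77.
Repeated squaring mod 2465: 1092^1 ≡ 1092, 1092^2 ≡ 1869, 1092^4 ≡ 256, 1092^8 ≡ 1446, 1092^16 ≡ 596, 1092^32 ≡ 256, 1092^64 ≡ 1446.
77 = 64 + 8 + 4 + 1, so 1092^77 ≡ 1446·1446·256·1092 ≡ 1177 (mod 2465).
x_0 = 1092^77 mod 2465 = 1177.
x_0 is neither 1 nor 2464, so continue squaring.
x_1 = 1177^2 mod 2465 = 2464.
x_1 ≡ −1, so 1092 is not a witness.

no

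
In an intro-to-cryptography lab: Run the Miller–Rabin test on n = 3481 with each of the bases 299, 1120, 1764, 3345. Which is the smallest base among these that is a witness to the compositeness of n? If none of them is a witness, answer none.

1120

n − 1 = 3480 = 2^3 · 435, so s = 3 and d = 435.
Base 299: x_0 = 299^435 mod 3481 = 1. x_0 = 1, so 299 is not a witness.
Base 1120: x_0 = 1120^435 mod 3481 = 294. x_0 is neither 1 nor 3480, so continue squaring. x_1 = 294^2 mod 3481 = 2892. x_2 = 2892^2 mod 3481 = 2302. Reached i = s−1 = 2 without hitting −1: 1120 is a Miller–Rabin witness and 3481 is composite.
Base 1764: x_0 = 1764^435 mod 3481 = 3010. x_0 is neither 1 nor 3480, so continue squaring. x_1 = 3010^2 mod 3481 = 2538. x_2 = 2538^2 mod 3481 = 1594. Reached i = s−1 = 2 without hitting −1: 1764 is a Miller–Rabin witness and 3481 is composite.
Base 3345: x_0 = 3345^435 mod 3481 = 2066. x_0 is neither 1 nor 3480, so continue squaring. x_1 = 2066^2 mod 3481 = 650. x_2 = 650^2 mod 3481 = 1299. Reached i = s−1 = 2 without hitting −1: 3345 is a Miller–Rabin witness and 3481 is composite.
The smallest witness among the given bases is 1120.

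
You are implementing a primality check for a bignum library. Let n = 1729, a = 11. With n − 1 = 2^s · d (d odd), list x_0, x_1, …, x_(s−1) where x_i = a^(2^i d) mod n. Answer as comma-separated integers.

n − 1 = 1728 = 2^6 · 27, so s = 6 and d = 27.
x_0 = 11^27 mod 1729 = 1331.
x_1 = 1331^2 mod 1729 = 1065.
x_2 = 1065^2 mod 1729 = 1.
x_3 = 1^2 mod 1729 = 1.
x_4 = 1^2 mod 1729 = 1.
x_5 = 1^2 mod 1729 = 1.

1331, 1065, 1, 1, 1, 1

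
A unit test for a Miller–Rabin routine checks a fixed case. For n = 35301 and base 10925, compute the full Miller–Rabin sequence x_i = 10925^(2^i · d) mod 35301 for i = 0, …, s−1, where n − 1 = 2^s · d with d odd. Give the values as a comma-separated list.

27443, 6715

n − 1 = 35300 = 2^2 · 8825, so s = 2 and d = 8825.
x_0 = 10925^8825 mod 35301 = 27443.
x_1 = 27443^2 mod 35301 = 6715.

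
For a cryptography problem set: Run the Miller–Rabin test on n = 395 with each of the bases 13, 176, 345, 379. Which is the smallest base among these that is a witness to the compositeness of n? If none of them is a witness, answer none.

13

n − 1 = 394 = 2^1 · 197, so s = 1 and d = 197.
Base 13: x_0 = 13^197 mod 395 = 248. x_0 ∉ {1, 394} and s = 1, so 13 is a Miller–Rabin witness and 395 is composite.
Base 176: x_0 = 176^197 mod 395 = 166. x_0 ∉ {1, 394} and s = 1, so 176 is a Miller–Rabin witness and 395 is composite.
Base 345: x_0 = 345^197 mod 395 = 265. x_0 ∉ {1, 394} and s = 1, so 345 is a Miller–Rabin witness and 395 is composite.
Base 379: x_0 = 379^197 mod 395 = 139. x_0 ∉ {1, 394} and s = 1, so 379 is a Miller–Rabin witness and 395 is composite.
The smallest witness among the given bases is 13.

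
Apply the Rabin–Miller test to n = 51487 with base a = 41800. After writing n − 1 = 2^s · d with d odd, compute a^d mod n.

51486

n − 1 = 51486 = 2^1 · 25743, so s = 1 and d = 25743.
41800^25743 mod 51487 = 51486.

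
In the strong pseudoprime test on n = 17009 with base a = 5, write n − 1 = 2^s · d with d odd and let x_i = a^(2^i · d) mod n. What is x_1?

10049

n − 1 = 17008 = 2^4 · 1063, so s = 4 and d = 1063.
x_0 = 5^1063 mod 17009 = 11910.
x_1 = 11910^2 mod 17009 = 10049.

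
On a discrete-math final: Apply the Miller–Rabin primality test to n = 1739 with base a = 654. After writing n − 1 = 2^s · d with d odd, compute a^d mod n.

1584

n − 1 = 1738 = 2^1 · 869, so s = 1 and d = 869.
654^869 mod 1739 = 1584.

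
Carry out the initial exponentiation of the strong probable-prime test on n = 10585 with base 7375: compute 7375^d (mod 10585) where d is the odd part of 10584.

6060

n − 1 = 10584 = 2^3 · 1323, so s = 3 and d = 1323.
7375^1323 mod 10585 = 6060.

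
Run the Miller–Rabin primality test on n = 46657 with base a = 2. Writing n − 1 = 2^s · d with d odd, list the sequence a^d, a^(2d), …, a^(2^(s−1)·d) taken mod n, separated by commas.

n − 1 = 46656 = 2^6 · 729, so s = 6 and d = 729.
x_0 = 2^729 mod 46657 = 512.
x_1 = 512^2 mod 46657 = 28859.
x_2 = 28859^2 mod 46657 = 14431.
x_3 = 14431^2 mod 46657 = 23570.
x_4 = 23570^2 mod 46657 = 1.
x_5 = 1^2 mod 46657 = 1.

512, 28859, 14431, 23570, 1, 1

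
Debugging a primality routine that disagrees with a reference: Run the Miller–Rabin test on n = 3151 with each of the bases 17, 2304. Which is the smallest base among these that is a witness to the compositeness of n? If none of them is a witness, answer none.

n − 1 = 3150 = 2^1 · 1575, so s = 1 and d = 1575.
Base 17: x_0 = 17^1575 mod 3151 = 2057. x_0 ∉ {1, 3150} and s = 1, so 17 is a Miller–Rabin witness and 3151 is composite.
Base 2304: x_0 = 2304^1575 mod 3151 = 1948. x_0 ∉ {1, 3150} and s = 1, so 2304 is a Miller–Rabin witness and 3151 is composite.
The smallest witness among the given bases is 17.

17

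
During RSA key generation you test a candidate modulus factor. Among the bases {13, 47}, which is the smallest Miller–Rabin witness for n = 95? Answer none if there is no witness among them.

13

n − 1 = 94 = 2^1 · 47, so s = 1 and d = 47.
Base 13: x_0 = 13^47 mod 95 = 2. x_0 ∉ {1, 94} and s = 1, so 13 is a Miller–Rabin witness and 95 is composite.
Base 47: x_0 = 47^47 mod 95 = 43. x_0 ∉ {1, 94} and s = 1, so 47 is a Miller–Rabin witness and 95 is composite.
The smallest witness among the given bases is 13.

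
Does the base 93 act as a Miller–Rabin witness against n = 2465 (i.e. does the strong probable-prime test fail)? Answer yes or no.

n − 1 = 2464 = 2^5 · 77, so s = 5 and d = 77.
Repeated squaring mod 2465: 93^1 ≡ 93, 93^2 ≡ 1254, 93^4 ≡ 2311, 93^8 ≡ 1531, 93^16 ≡ 2211, 93^32 ≡ 426, 93^64 ≡ 1531.
77 = 64 + 8 + 4 + 1, so 93^77 ≡ 1531·1531·2311·93 ≡ 1913 (mod 2465).
x_0 = 93^77 mod 2465 = 1913.
x_0 is neither 1 nor 2464, so continue squaring.
x_1 = 1913^2 mod 2465 = 1509.
x_2 = 1509^2 mod 2465 = 1886.
x_3 = 1886^2 mod 2465 = 1.
x_3 = 1 but x_2 ≠ ±1, a nontrivial square root of 1 — 93 is a witness and 2465 is composite.

yes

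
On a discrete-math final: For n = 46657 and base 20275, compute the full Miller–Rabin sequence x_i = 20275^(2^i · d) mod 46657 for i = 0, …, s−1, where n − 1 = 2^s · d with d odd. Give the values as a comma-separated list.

n − 1 = 46656 = 2^6 · 729, so s = 6 and d = 729.
x_0 = 20275^729 mod 46657 = 28933.
x_1 = 28933^2 mod 46657 = 45252.
x_2 = 45252^2 mod 46657 = 14431.
x_3 = 14431^2 mod 46657 = 23570.
x_4 = 23570^2 mod 46657 = 1.
x_5 = 1^2 mod 46657 = 1.

28933, 45252, 14431, 23570, 1, 1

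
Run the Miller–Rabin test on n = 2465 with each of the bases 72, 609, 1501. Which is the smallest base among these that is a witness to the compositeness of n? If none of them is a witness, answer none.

n − 1 = 2464 = 2^5 · 77, so s = 5 and d = 77.
Base 72: x_0 = 72^77 mod 2465 = 1177. x_0 is neither 1 nor 2464, so continue squaring. x_1 = 1177^2 mod 2465 = 2464. x_1 ≡ −1, so 72 is not a witness.
Base 609: x_0 = 609^77 mod 2465 = 464. x_0 is neither 1 nor 2464, so continue squaring. x_1 = 464^2 mod 2465 = 841. x_2 = 841^2 mod 2465 = 2291. x_3 = 2291^2 mod 2465 = 696. x_4 = 696^2 mod 2465 = 1276. Reached i = s−1 = 4 without hitting −1: 609 is a Miller–Rabin witness and 2465 is composite.
Base 1501: x_0 = 1501^77 mod 2465 = 666. x_0 is neither 1 nor 2464, so continue squaring. x_1 = 666^2 mod 2465 = 2321. x_2 = 2321^2 mod 2465 = 1016. x_3 = 1016^2 mod 2465 = 1886. x_4 = 1886^2 mod 2465 = 1. x_4 = 1 but x_3 ≠ ±1, a nontrivial square root of 1 — 1501 is a witness and 2465 is composite.
The smallest witness among the given bases is 609.

609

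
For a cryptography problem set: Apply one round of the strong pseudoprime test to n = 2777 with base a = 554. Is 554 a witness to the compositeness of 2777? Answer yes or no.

n − 1 = 2776 = 2^3 · 347, so s = 3 and d = 347.
Repeated squaring mod 2777: 554^1 ≡ 554, 554^2 ≡ 1446, 554^4 ≡ 2612, 554^8 ≡ 2232, 554^16 ≡ 2663, 554^32 ≡ 1888, 554^64 ≡ 1653, 554^128 ≡ 2618, 554^256 ≡ 288.
347 = 256 + 64 + 16 + 8 + 2 + 1, so 554^347 ≡ 288·1653·2663·2232·1446·554 ≡ 190 (mod 2777).
x_0 = 554^347 mod 2777 = 190.
x_0 is neither 1 nor 2776, so continue squaring.
x_1 = 190^2 mod 2777 = 2776.
x_1 ≡ −1, so 554 is not a witness.

no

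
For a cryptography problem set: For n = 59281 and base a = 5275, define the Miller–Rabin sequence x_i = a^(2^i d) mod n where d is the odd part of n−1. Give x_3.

n − 1 = 59280 = 2^4 · 3705, so s = 4 and d = 3705.
x_0 = 5275^3705 mod 59281 = 48718.
x_1 = 48718^2 mod 59281 = 10127.
x_2 = 10127^2 mod 59281 = 59280.
x_3 = 59280^2 mod 59281 = 1.

1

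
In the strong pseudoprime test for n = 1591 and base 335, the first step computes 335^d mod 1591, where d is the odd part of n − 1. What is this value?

n − 1 = 1590 = 2^1 · 795, so s = 1 and d = 795.
Repeated squaring mod 1591: 335^1 ≡ 335, 335^2 ≡ 855, 335^4 ≡ 756, 335^8 ≡ 367, 335^16 ≡ 1045, 335^32 ≡ 599, 335^64 ≡ 826, 335^128 ≡ 1328, 335^256 ≡ 756, 335^512 ≡ 367.
795 = 512 + 256 + 16 + 8 + 2 + 1, so 335^795 ≡ 367·756·1045·367·855·335 ≡ 452 (mod 1591).

452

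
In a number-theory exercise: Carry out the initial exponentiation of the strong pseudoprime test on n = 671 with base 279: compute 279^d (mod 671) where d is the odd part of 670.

n − 1 = 670 = 2^1 · 335, so s = 1 and d = 335.
Repeated squaring mod 671: 279^1 ≡ 279, 279^2 ≡ 5, 279^4 ≡ 25, 279^8 ≡ 625, 279^16 ≡ 103, 279^32 ≡ 544, 279^64 ≡ 25, 279^128 ≡ 625, 279^256 ≡ 103.
335 = 256 + 64 + 8 + 4 + 2 + 1, so 279^335 ≡ 103·25·625·25·5·279 ≡ 650 (mod 671).

650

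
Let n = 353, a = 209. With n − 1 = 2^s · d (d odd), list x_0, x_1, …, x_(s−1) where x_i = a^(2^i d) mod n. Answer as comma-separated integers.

n − 1 = 352 = 2^5 · 11, so s = 5 and d = 11.
x_0 = 209^11 mod 353 = 304.
x_1 = 304^2 mod 353 = 283.
x_2 = 283^2 mod 353 = 311.
x_3 = 311^2 mod 353 = 352.
x_4 = 352^2 mod 353 = 1.

304, 283, 311, 352, 1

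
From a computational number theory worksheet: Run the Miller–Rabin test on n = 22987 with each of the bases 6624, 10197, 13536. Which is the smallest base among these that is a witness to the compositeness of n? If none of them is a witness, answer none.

10197

n − 1 = 22986 = 2^1 · 11493, so s = 1 and d = 11493.
Base 6624: x_0 = 6624^11493 mod 22987 = 22986. x_0 = 22986 ≡ −1, so 6624 is not a witness.
Base 10197: x_0 = 10197^11493 mod 22987 = 6859. x_0 ∉ {1, 22986} and s = 1, so 10197 is a Miller–Rabin witness and 22987 is composite.
Base 13536: x_0 = 13536^11493 mod 22987 = 10859. x_0 ∉ {1, 22986} and s = 1, so 13536 is a Miller–Rabin witness and 22987 is composite.
The smallest witness among the given bases is 10197.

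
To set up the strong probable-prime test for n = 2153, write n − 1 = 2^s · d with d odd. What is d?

Halving: 2152 → 1076 → 538 → 269; 269 is odd.
So 2152 = 2^3 · 269.

269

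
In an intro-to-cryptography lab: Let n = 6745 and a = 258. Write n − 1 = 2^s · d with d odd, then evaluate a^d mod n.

742

n − 1 = 6744 = 2^3 · 843, so s = 3 and d = 843.
Repeated squaring mod 6745: 258^1 ≡ 258, 258^2 ≡ 5859, 258^4 ≡ 2576, 258^8 ≡ 5441, 258^16 ≡ 676, 258^32 ≡ 5061, 258^64 ≡ 2956, 258^128 ≡ 3161, 258^256 ≡ 2576, 258^512 ≡ 5441.
843 = 512 + 256 + 64 + 8 + 2 + 1, so 258^843 ≡ 5441·2576·2956·5441·5859·258 ≡ 742 (mod 6745).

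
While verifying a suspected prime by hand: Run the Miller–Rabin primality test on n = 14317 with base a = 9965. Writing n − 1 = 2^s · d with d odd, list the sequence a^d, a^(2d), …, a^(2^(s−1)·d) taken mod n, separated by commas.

n − 1 = 14316 = 2^2 · 3579, so s = 2 and d = 3579.
x_0 = 9965^3579 mod 14317 = 9453.
x_1 = 9453^2 mod 14317 = 6812.

9453, 6812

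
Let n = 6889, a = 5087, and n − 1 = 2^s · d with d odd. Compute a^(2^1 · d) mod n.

748

n − 1 = 6888 = 2^3 · 861, so s = 3 and d = 861.
Repeated squaring mod 6889: 5087^1 ≡ 5087, 5087^2 ≡ 2485, 5087^4 ≡ 2681, 5087^8 ≡ 2534, 5087^16 ≡ 608, 5087^32 ≡ 4547, 5087^64 ≡ 1320, 5087^128 ≡ 6372, 5087^256 ≡ 5507, 5087^512 ≡ 1671.
861 = 512 + 256 + 64 + 16 + 8 + 4 + 1, so 5087^861 ≡ 1671·5507·1320·608·2534·2681·5087 ≡ 3070 (mod 6889).
x_0 = 3070.
x_1 = 3070^2 mod 6889 = 748.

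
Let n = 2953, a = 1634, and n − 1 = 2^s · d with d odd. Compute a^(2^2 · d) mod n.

n − 1 = 2952 = 2^3 · 369, so s = 3 and d = 369.
By repeated squaring, 1634^369 ≡ 2952 (mod 2953).
x_0 = 2952.
x_1 = 2952^2 mod 2953 = 1.
x_2 = 1^2 mod 2953 = 1.

1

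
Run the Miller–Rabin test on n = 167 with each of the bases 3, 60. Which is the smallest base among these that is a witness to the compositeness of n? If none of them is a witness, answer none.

n − 1 = 166 = 2^1 · 83, so s = 1 and d = 83.
Base 3: x_0 = 3^83 mod 167 = 1. x_0 = 1, so 3 is not a witness.
Base 60: x_0 = 60^83 mod 167 = 166. x_0 = 166 ≡ −1, so 60 is not a witness.
No listed base is a witness for 167.

none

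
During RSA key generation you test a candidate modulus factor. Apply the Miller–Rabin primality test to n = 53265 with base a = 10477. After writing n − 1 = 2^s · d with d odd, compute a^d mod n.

41482

n − 1 = 53264 = 2^4 · 3329, so s = 4 and d = 3329.
10477^3329 mod 53265 = 41482.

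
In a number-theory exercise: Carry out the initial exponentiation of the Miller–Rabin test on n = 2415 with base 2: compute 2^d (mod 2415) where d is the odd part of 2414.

233

n − 1 = 2414 = 2^1 · 1207, so s = 1 and d = 1207.
2^1207 mod 2415 = 233.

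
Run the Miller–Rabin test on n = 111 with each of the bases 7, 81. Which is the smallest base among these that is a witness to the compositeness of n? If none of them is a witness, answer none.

7

n − 1 = 110 = 2^1 · 55, so s = 1 and d = 55.
Base 7: x_0 = 7^55 mod 111 = 7. x_0 ∉ {1, 110} and s = 1, so 7 is a Miller–Rabin witness and 111 is composite.
Base 81: x_0 = 81^55 mod 111 = 81. x_0 ∉ {1, 110} and s = 1, so 81 is a Miller–Rabin witness and 111 is composite.
The smallest witness among the given bases is 7.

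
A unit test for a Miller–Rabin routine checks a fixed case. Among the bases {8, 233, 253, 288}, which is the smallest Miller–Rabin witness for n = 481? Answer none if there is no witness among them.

n − 1 = 480 = 2^5 · 15, so s = 5 and d = 15.
Base 8: x_0 = 8^15 mod 481 = 31. x_0 is neither 1 nor 480, so continue squaring. x_1 = 31^2 mod 481 = 480. x_1 ≡ −1, so 8 is not a witness.
Base 233: x_0 = 233^15 mod 481 = 480. x_0 = 480 ≡ −1, so 233 is not a witness.
Base 253: x_0 = 253^15 mod 481 = 450. x_0 is neither 1 nor 480, so continue squaring. x_1 = 450^2 mod 481 = 480. x_1 ≡ −1, so 253 is not a witness.
Base 288: x_0 = 288^15 mod 481 = 450. x_0 is neither 1 nor 480, so continue squaring. x_1 = 450^2 mod 481 = 480. x_1 ≡ −1, so 288 is not a witness.
No listed base is a witness for 481.

none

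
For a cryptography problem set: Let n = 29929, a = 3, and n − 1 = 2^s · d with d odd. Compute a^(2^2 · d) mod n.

9689

n − 1 = 29928 = 2^3 · 3741, so s = 3 and d = 3741.
Repeated squaring mod 29929: 3^1 ≡ 3, 3^2 ≡ 9, 3^4 ≡ 81, 3^8 ≡ 6561, 3^16 ≡ 8819, 3^32 ≡ 19219, 3^64 ≡ 16172, 3^128 ≡ 13982, 3^256 ≡ 96, 3^512 ≡ 9216, 3^1024 ≡ 26083, 3^2048 ≡ 6790.
3741 = 2048 + 1024 + 512 + 128 + 16 + 8 + 4 + 1, so 3^3741 ≡ 6790·26083·9216·13982·8819·6561·81·3 ≡ 945 (mod 29929).
x_0 = 945.
x_1 = 945^2 mod 29929 = 25084.
x_2 = 25084^2 mod 29929 = 9689.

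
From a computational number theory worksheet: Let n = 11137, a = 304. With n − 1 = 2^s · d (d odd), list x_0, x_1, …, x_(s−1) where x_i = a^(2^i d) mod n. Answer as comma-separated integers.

6950, 1331, 778, 3886, 10361, 778, 3886

n − 1 = 11136 = 2^7 · 87, so s = 7 and d = 87.
x_0 = 304^87 mod 11137 = 6950.
x_1 = 6950^2 mod 11137 = 1331.
x_2 = 1331^2 mod 11137 = 778.
x_3 = 778^2 mod 11137 = 3886.
x_4 = 3886^2 mod 11137 = 10361.
x_5 = 10361^2 mod 11137 = 778.
x_6 = 778^2 mod 11137 = 3886.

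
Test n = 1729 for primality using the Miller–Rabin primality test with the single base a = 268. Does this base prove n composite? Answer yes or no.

yes

n − 1 = 1728 = 2^6 · 27, so s = 6 and d = 27.
x_0 = 268^27 mod 1729 = 512.
x_0 is neither 1 nor 1728, so continue squaring.
x_1 = 512^2 mod 1729 = 1065.
x_2 = 1065^2 mod 1729 = 1.
x_2 = 1 but x_1 ≠ ±1, a nontrivial square root of 1 — 268 is a witness and 1729 is composite.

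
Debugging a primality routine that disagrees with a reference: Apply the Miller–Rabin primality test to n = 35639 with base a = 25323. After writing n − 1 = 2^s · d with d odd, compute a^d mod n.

n − 1 = 35638 = 2^1 · 17819, so s = 1 and d = 17819.
25323^17819 mod 35639 = 4646.

4646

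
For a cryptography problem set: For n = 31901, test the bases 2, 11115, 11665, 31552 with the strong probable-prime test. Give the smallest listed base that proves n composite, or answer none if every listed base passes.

2

n − 1 = 31900 = 2^2 · 7975, so s = 2 and d = 7975.
Base 2: x_0 = 2^7975 mod 31901 = 18033. x_0 is neither 1 nor 31900, so continue squaring. x_1 = 18033^2 mod 31901 = 22196. Reached i = s−1 = 1 without hitting −1: 2 is a Miller–Rabin witness and 31901 is composite.
Base 11115: x_0 = 11115^7975 mod 31901 = 22173. x_0 is neither 1 nor 31900, so continue squaring. x_1 = 22173^2 mod 31901 = 15618. Reached i = s−1 = 1 without hitting −1: 11115 is a Miller–Rabin witness and 31901 is composite.
Base 11665: x_0 = 11665^7975 mod 31901 = 12881. x_0 is neither 1 nor 31900, so continue squaring. x_1 = 12881^2 mod 31901 = 3060. Reached i = s−1 = 1 without hitting −1: 11665 is a Miller–Rabin witness and 31901 is composite.
Base 31552: x_0 = 31552^7975 mod 31901 = 9360. x_0 is neither 1 nor 31900, so continue squaring. x_1 = 9360^2 mod 31901 = 9454. Reached i = s−1 = 1 without hitting −1: 31552 is a Miller–Rabin witness and 31901 is composite.
The smallest witness among the given bases is 2.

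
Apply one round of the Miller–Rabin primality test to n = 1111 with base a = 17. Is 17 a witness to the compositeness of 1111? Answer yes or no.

no

n − 1 = 1110 = 2^1 · 555, so s = 1 and d = 555.
Repeated squaring mod 1111: 17^1 ≡ 17, 17^2 ≡ 289, 17^4 ≡ 196, 17^8 ≡ 642, 17^16 ≡ 1094, 17^32 ≡ 289, 17^64 ≡ 196, 17^128 ≡ 642, 17^256 ≡ 1094, 17^512 ≡ 289.
555 = 512 + 32 + 8 + 2 + 1, so 17^555 ≡ 289·289·642·289·17 ≡ 1110 (mod 1111).
x_0 = 17^555 mod 1111 = 1110.
x_0 = 1110 ≡ −1, so 17 is not a witness.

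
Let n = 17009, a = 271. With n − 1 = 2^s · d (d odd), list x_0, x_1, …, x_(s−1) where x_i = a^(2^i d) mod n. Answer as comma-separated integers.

n − 1 = 17008 = 2^4 · 1063, so s = 4 and d = 1063.
x_0 = 271^1063 mod 17009 = 2134.
x_1 = 2134^2 mod 17009 = 12553.
x_2 = 12553^2 mod 17009 = 6433.
x_3 = 6433^2 mod 17009 = 592.

2134, 12553, 6433, 592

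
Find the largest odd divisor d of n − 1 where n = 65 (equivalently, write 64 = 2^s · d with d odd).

1

Halving: 64 → 32 → 16 → 8 → 4 → 2 → 1; 1 is odd.
So 64 = 2^6 · 1.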